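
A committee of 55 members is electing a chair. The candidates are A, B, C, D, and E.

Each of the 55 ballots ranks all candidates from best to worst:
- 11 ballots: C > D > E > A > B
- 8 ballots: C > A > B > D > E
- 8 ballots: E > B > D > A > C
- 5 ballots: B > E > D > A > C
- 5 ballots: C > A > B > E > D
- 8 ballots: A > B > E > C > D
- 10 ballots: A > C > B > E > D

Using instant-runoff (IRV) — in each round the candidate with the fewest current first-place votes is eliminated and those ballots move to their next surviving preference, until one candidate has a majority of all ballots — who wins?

A

Round 1: A 18, B 5, C 24, D 0, E 8. D eliminated.
Round 2: A 18, B 5, C 24, E 8. B eliminated.
Round 3: A 18, C 24, E 13. E eliminated.
Round 4: A 31, C 24. A has a majority (≥28).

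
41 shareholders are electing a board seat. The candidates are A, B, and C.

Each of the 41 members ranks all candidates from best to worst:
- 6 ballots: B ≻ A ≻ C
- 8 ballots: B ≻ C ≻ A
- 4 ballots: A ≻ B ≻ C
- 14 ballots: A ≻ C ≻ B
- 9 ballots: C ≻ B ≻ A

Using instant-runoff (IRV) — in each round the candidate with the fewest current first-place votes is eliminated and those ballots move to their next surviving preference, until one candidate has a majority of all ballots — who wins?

Round 1: A 18, B 14, C 9. C eliminated.
Round 2: A 18, B 23. B has a majority (≥21).

B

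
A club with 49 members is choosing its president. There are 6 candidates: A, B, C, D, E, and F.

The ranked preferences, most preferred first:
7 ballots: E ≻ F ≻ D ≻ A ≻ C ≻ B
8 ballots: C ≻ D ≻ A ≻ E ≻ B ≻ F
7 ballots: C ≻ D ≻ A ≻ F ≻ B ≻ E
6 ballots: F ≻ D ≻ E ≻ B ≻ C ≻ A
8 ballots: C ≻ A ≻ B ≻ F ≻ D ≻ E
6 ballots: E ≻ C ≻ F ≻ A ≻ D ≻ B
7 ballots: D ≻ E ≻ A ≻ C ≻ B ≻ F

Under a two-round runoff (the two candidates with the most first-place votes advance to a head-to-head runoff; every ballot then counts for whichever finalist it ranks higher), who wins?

E

Round 1 first-place votes: A 0, B 0, C 23, D 7, E 13, F 6. C and E advance.
Runoff: C is ranked above E on 23 ballots, E above C on 26.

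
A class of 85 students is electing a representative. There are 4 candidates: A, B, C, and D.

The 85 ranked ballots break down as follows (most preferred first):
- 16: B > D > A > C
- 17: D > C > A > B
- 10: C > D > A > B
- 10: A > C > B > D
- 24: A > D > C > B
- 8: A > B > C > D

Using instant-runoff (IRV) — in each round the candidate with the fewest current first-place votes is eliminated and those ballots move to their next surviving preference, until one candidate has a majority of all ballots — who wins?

Round 1: A 42, B 16, C 10, D 17. C eliminated.
Round 2: A 42, B 16, D 27. B eliminated.
Round 3: A 42, D 43. D has a majority (≥43).

D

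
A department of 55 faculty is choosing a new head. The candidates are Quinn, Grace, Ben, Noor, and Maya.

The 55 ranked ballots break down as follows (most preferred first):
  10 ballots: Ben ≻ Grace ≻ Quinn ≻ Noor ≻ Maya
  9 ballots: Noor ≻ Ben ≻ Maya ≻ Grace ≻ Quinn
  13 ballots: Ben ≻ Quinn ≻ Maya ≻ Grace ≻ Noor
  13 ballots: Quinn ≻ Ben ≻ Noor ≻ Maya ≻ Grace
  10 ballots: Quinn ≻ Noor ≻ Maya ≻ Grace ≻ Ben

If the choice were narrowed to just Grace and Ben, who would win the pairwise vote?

Grace is ranked above Ben on 10 ballots; Ben above Grace on 45.

Ben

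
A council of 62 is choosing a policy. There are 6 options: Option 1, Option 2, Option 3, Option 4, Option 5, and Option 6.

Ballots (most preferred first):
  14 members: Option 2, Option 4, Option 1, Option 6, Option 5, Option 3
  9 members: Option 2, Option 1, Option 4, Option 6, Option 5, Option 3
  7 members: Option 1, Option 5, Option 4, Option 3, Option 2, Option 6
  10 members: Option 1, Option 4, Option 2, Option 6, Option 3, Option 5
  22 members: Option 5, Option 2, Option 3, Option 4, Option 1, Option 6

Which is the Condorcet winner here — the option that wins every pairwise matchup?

Option 2

Option 2 vs Option 1: 45–17
Option 2 vs Option 3: 55–7
Option 2 vs Option 4: 45–17
Option 2 vs Option 5: 33–29
Option 2 vs Option 6: 62–0
Option 2 beats every other option.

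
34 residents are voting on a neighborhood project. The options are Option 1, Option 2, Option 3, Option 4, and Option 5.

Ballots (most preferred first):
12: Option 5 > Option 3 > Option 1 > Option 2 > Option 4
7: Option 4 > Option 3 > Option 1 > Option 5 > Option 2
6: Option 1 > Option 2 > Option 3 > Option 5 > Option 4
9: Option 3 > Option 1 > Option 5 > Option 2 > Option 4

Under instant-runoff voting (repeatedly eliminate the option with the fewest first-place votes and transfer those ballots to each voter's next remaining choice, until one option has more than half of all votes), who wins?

Round 1: Option 1 6, Option 2 0, Option 3 9, Option 4 7, Option 5 12. Option 2 eliminated.
Round 2: Option 1 6, Option 3 9, Option 4 7, Option 5 12. Option 1 eliminated.
Round 3: Option 3 15, Option 4 7, Option 5 12. Option 4 eliminated.
Round 4: Option 3 22, Option 5 12. Option 3 has a majority (≥18).

Option 3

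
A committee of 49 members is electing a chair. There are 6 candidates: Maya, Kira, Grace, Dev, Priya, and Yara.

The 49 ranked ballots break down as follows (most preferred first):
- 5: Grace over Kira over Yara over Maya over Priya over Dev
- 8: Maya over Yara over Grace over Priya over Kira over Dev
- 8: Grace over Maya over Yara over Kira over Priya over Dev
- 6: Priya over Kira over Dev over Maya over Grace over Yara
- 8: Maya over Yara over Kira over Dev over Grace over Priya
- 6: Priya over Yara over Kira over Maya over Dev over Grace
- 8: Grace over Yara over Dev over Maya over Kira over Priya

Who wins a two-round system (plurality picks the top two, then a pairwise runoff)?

Round 1 first-place votes: Maya 16, Kira 0, Grace 21, Dev 0, Priya 12, Yara 0. Grace and Maya advance.
Runoff: Grace is ranked above Maya on 21 ballots, Maya above Grace on 28.

Maya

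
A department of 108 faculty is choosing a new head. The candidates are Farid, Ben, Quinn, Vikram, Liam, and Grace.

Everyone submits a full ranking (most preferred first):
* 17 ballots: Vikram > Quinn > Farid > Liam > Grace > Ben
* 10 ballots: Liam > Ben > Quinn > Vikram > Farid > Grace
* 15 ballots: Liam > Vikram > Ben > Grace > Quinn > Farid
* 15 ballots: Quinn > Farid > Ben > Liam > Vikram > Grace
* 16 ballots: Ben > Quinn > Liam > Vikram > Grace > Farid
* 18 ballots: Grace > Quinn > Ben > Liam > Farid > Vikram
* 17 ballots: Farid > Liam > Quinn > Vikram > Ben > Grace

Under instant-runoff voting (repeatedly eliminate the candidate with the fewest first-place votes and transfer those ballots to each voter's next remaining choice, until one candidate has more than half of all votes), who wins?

Liam

Round 1: Farid 17, Ben 16, Quinn 15, Vikram 17, Liam 25, Grace 18. Quinn eliminated.
Round 2: Farid 32, Ben 16, Vikram 17, Liam 25, Grace 18. Ben eliminated.
Round 3: Farid 32, Vikram 17, Liam 41, Grace 18. Vikram eliminated.
Round 4: Farid 49, Liam 41, Grace 18. Grace eliminated.
Round 5: Farid 49, Liam 59. Liam has a majority (≥55).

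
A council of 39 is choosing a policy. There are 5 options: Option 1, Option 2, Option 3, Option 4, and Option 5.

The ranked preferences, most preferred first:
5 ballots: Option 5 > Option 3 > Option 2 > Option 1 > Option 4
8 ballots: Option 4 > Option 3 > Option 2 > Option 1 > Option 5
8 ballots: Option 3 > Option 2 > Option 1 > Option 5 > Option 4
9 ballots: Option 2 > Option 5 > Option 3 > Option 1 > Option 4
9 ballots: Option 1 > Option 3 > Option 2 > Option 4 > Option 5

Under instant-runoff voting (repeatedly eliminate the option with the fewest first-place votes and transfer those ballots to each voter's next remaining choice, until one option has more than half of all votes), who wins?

Round 1: Option 1 9, Option 2 9, Option 3 8, Option 4 8, Option 5 5. Option 5 eliminated.
Round 2: Option 1 9, Option 2 9, Option 3 13, Option 4 8. Option 4 eliminated.
Round 3: Option 1 9, Option 2 9, Option 3 21. Option 3 has a majority (≥20).

Option 3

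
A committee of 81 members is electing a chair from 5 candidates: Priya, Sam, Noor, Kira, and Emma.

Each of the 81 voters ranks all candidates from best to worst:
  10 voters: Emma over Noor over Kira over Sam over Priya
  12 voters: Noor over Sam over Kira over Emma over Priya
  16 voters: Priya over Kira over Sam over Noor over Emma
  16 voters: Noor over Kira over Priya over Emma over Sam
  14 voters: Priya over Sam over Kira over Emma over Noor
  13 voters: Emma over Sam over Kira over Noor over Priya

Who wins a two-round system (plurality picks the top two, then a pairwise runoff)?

Round 1 first-place votes: Priya 30, Sam 0, Noor 28, Kira 0, Emma 23. Priya and Noor advance.
Runoff: Priya is ranked above Noor on 30 ballots, Noor above Priya on 51.

Noor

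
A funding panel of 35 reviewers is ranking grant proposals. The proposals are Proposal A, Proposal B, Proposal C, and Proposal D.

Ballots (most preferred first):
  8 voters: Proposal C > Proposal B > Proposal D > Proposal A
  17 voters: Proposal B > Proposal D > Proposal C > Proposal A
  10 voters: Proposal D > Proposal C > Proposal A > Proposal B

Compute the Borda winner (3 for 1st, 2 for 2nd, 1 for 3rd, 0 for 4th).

Proposal A: 8×0 + 17×0 + 10×1 = 10
Proposal B: 8×2 + 17×3 + 10×0 = 67
Proposal C: 8×3 + 17×1 + 10×2 = 61
Proposal D: 8×1 + 17×2 + 10×3 = 72

Proposal D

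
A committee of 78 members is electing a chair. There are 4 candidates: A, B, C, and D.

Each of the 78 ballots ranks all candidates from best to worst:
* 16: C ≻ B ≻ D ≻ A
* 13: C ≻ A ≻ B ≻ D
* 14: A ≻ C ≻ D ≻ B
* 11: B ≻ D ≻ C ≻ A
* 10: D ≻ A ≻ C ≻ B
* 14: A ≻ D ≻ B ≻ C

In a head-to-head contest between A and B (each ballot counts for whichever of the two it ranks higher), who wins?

A is ranked above B on 51 ballots; B above A on 27.

A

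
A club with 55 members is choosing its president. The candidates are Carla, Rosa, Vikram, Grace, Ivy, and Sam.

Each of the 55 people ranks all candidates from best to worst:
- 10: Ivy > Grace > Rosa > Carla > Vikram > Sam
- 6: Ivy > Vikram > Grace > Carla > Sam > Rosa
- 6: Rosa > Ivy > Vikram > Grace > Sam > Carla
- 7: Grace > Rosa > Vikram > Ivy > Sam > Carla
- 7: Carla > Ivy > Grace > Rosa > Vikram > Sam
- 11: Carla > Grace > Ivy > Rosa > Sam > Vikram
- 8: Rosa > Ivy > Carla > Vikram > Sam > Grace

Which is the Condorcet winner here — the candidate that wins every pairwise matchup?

Ivy vs Carla: 37–18
Ivy vs Rosa: 34–21
Ivy vs Vikram: 48–7
Ivy vs Grace: 37–18
Ivy vs Sam: 55–0
Ivy beats every other candidate.

Ivy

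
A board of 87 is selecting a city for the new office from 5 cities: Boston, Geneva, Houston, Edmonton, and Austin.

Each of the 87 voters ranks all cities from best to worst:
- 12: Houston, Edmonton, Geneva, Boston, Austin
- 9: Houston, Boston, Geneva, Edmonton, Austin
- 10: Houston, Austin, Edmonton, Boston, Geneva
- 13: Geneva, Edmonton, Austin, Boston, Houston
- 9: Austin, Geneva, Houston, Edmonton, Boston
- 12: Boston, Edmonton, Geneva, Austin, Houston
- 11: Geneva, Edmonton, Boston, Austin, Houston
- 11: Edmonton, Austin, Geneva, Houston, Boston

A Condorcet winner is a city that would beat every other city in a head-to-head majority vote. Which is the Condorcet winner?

Edmonton vs Boston: 66–21
Edmonton vs Geneva: 45–42
Edmonton vs Houston: 47–40
Edmonton vs Austin: 68–19
Edmonton beats every other city.

Edmonton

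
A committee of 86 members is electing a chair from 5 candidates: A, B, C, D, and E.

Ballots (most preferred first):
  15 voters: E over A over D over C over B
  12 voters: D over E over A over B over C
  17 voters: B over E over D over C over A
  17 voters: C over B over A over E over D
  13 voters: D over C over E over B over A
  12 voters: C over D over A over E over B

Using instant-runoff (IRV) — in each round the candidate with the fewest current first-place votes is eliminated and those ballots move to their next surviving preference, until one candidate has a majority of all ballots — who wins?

D

Round 1: A 0, B 17, C 29, D 25, E 15. A eliminated.
Round 2: B 17, C 29, D 25, E 15. E eliminated.
Round 3: B 17, C 29, D 40. B eliminated.
Round 4: C 29, D 57. D has a majority (≥44).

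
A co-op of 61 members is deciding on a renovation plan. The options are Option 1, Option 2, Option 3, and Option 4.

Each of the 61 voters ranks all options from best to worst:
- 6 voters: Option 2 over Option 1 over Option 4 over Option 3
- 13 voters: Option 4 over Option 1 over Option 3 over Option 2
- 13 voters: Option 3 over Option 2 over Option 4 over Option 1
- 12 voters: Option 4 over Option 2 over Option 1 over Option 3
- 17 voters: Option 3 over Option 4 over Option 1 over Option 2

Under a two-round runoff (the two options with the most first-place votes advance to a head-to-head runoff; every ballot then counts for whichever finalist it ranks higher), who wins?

Option 4

Round 1 first-place votes: Option 1 0, Option 2 6, Option 3 30, Option 4 25. Option 3 and Option 4 advance.
Runoff: Option 3 is ranked above Option 4 on 30 ballots, Option 4 above Option 3 on 31.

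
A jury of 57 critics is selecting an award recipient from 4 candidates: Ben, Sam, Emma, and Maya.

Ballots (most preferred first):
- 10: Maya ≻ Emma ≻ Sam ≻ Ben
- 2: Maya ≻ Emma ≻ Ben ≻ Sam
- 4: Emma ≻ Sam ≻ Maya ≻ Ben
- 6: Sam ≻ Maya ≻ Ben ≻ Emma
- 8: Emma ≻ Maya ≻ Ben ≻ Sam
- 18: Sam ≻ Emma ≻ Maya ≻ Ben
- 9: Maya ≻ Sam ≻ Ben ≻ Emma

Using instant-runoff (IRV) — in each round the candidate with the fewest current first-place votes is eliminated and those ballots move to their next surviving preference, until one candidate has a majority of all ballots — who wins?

Round 1: Ben 0, Sam 24, Emma 12, Maya 21. Ben eliminated.
Round 2: Sam 24, Emma 12, Maya 21. Emma eliminated.
Round 3: Sam 28, Maya 29. Maya has a majority (≥29).

Maya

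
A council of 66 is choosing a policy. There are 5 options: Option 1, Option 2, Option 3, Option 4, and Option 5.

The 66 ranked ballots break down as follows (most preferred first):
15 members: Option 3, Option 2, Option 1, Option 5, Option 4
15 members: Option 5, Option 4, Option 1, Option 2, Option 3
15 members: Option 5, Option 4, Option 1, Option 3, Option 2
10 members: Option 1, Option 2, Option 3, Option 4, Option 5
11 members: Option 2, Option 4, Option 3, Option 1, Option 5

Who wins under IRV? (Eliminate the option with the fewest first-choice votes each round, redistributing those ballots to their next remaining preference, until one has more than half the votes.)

Option 2

Round 1: Option 1 10, Option 2 11, Option 3 15, Option 4 0, Option 5 30. Option 4 eliminated.
Round 2: Option 1 10, Option 2 11, Option 3 15, Option 5 30. Option 1 eliminated.
Round 3: Option 2 21, Option 3 15, Option 5 30. Option 3 eliminated.
Round 4: Option 2 36, Option 5 30. Option 2 has a majority (≥34).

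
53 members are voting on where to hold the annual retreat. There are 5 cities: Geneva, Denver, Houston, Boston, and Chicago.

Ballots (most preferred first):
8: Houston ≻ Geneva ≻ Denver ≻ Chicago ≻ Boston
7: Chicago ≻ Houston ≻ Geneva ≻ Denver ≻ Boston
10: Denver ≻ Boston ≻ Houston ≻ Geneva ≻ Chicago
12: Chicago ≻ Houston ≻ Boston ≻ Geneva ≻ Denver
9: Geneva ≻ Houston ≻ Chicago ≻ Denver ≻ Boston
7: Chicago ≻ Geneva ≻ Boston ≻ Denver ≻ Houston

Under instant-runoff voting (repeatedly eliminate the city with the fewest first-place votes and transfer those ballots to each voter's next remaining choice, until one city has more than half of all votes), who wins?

Round 1: Geneva 9, Denver 10, Houston 8, Boston 0, Chicago 26. Boston eliminated.
Round 2: Geneva 9, Denver 10, Houston 8, Chicago 26. Houston eliminated.
Round 3: Geneva 17, Denver 10, Chicago 26. Denver eliminated.
Round 4: Geneva 27, Chicago 26. Geneva has a majority (≥27).

Geneva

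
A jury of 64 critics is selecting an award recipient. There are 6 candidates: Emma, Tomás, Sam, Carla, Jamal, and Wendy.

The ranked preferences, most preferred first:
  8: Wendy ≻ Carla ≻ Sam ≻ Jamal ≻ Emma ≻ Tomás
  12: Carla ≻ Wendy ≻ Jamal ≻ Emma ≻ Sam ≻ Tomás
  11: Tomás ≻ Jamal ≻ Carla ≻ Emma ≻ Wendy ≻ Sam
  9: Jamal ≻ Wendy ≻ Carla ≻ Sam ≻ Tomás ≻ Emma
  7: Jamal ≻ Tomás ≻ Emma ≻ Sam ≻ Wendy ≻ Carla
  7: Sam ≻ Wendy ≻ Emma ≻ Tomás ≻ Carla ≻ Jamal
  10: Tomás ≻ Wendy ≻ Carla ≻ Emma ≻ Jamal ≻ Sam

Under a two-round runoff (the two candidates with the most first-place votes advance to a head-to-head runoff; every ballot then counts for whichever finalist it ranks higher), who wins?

Round 1 first-place votes: Emma 0, Tomás 21, Sam 7, Carla 12, Jamal 16, Wendy 8. Tomás and Jamal advance.
Runoff: Tomás is ranked above Jamal on 28 ballots, Jamal above Tomás on 36.

Jamal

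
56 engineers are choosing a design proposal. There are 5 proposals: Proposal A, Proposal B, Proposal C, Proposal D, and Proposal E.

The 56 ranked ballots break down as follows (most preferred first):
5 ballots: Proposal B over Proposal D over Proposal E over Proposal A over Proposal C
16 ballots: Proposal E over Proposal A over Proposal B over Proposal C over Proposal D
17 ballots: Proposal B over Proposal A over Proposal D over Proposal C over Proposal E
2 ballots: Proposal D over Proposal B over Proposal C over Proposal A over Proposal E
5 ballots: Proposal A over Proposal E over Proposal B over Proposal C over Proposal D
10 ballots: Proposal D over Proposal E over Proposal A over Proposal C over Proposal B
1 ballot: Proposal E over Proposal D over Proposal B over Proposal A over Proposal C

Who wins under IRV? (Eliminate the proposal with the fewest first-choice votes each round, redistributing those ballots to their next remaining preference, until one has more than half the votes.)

Round 1: Proposal A 5, Proposal B 22, Proposal C 0, Proposal D 12, Proposal E 17. Proposal C eliminated.
Round 2: Proposal A 5, Proposal B 22, Proposal D 12, Proposal E 17. Proposal A eliminated.
Round 3: Proposal B 22, Proposal D 12, Proposal E 22. Proposal D eliminated.
Round 4: Proposal B 24, Proposal E 32. Proposal E has a majority (≥29).

Proposal E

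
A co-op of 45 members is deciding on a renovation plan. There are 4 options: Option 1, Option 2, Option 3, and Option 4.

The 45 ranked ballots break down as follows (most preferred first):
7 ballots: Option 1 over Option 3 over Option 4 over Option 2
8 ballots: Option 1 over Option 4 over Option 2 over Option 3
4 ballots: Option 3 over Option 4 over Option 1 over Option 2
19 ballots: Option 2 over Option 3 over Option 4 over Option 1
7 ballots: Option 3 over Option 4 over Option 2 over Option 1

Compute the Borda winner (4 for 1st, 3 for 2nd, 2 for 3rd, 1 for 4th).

Option 1: 7×4 + 8×4 + 4×2 + 19×1 + 7×1 = 94
Option 2: 7×1 + 8×2 + 4×1 + 19×4 + 7×2 = 117
Option 3: 7×3 + 8×1 + 4×4 + 19×3 + 7×4 = 130
Option 4: 7×2 + 8×3 + 4×3 + 19×2 + 7×3 = 109

Option 3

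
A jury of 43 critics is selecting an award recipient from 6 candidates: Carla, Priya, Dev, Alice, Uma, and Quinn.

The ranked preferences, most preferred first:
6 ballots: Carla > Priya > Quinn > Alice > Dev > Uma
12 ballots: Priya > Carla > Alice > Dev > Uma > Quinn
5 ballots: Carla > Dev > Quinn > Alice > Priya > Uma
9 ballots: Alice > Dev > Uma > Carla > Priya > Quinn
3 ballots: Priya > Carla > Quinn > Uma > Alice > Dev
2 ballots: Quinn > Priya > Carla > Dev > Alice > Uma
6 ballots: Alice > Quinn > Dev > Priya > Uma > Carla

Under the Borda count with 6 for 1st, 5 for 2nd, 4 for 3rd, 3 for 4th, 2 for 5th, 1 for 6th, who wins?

Carla: 6×6 + 12×5 + 5×6 + 9×3 + 3×5 + 2×4 + 6×1 = 182
Priya: 6×5 + 12×6 + 5×2 + 9×2 + 3×6 + 2×5 + 6×3 = 176
Dev: 6×2 + 12×3 + 5×5 + 9×5 + 3×1 + 2×3 + 6×4 = 151
Alice: 6×3 + 12×4 + 5×3 + 9×6 + 3×2 + 2×2 + 6×6 = 181
Uma: 6×1 + 12×2 + 5×1 + 9×4 + 3×3 + 2×1 + 6×2 = 94
Quinn: 6×4 + 12×1 + 5×4 + 9×1 + 3×4 + 2×6 + 6×5 = 119

Carla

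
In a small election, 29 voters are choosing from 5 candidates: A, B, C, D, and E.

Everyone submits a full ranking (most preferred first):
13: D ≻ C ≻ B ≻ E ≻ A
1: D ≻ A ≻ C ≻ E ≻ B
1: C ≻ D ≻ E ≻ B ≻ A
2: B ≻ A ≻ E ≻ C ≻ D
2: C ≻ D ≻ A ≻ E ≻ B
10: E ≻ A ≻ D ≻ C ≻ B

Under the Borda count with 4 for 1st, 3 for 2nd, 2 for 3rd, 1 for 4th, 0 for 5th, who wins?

D

A: 13×0 + 1×3 + 1×0 + 2×3 + 2×2 + 10×3 = 43
B: 13×2 + 1×0 + 1×1 + 2×4 + 2×0 + 10×0 = 35
C: 13×3 + 1×2 + 1×4 + 2×1 + 2×4 + 10×1 = 65
D: 13×4 + 1×4 + 1×3 + 2×0 + 2×3 + 10×2 = 85
E: 13×1 + 1×1 + 1×2 + 2×2 + 2×1 + 10×4 = 62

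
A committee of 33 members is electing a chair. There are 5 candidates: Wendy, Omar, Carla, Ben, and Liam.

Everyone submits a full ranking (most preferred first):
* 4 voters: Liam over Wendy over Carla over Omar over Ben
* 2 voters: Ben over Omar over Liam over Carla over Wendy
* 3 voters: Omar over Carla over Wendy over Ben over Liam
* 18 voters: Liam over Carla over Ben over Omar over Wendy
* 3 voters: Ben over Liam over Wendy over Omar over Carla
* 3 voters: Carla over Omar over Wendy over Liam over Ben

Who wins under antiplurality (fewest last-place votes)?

Omar

Last-place votes: Wendy 20, Omar 0, Carla 3, Ben 7, Liam 3.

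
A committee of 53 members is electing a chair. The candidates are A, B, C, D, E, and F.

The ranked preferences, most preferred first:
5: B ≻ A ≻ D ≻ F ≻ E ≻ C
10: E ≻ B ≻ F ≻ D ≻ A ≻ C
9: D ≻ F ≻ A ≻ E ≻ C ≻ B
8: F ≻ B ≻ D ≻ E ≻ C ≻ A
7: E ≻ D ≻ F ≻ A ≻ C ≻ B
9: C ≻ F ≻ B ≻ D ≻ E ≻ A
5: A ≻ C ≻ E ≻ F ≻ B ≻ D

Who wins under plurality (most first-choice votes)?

First-place votes: A 5, B 5, C 9, D 9, E 17, F 8.

E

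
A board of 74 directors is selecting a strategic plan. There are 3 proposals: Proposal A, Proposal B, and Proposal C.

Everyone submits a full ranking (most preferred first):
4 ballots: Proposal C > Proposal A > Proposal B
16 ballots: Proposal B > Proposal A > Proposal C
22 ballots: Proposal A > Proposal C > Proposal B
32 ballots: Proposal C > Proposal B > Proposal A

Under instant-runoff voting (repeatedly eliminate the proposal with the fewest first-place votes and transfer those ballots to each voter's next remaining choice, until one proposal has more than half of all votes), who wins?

Round 1: Proposal A 22, Proposal B 16, Proposal C 36. Proposal B eliminated.
Round 2: Proposal A 38, Proposal C 36. Proposal A has a majority (≥38).

Proposal A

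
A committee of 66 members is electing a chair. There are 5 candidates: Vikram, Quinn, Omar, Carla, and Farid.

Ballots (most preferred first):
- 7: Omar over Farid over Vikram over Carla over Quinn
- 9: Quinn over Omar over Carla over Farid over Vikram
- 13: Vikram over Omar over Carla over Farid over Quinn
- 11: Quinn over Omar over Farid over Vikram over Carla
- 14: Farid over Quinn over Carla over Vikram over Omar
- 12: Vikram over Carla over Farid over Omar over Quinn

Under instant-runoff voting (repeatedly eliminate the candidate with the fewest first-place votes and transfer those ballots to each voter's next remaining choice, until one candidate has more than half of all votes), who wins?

Farid

Round 1: Vikram 25, Quinn 20, Omar 7, Carla 0, Farid 14. Carla eliminated.
Round 2: Vikram 25, Quinn 20, Omar 7, Farid 14. Omar eliminated.
Round 3: Vikram 25, Quinn 20, Farid 21. Quinn eliminated.
Round 4: Vikram 25, Farid 41. Farid has a majority (≥34).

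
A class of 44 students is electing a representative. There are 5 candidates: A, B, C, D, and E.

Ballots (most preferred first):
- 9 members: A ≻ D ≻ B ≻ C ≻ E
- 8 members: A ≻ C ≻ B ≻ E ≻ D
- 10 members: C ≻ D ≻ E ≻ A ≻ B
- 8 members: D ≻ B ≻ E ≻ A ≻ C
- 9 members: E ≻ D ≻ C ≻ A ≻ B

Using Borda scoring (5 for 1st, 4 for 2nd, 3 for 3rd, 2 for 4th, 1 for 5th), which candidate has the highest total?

D

A: 9×5 + 8×5 + 10×2 + 8×2 + 9×2 = 139
B: 9×3 + 8×3 + 10×1 + 8×4 + 9×1 = 102
C: 9×2 + 8×4 + 10×5 + 8×1 + 9×3 = 135
D: 9×4 + 8×1 + 10×4 + 8×5 + 9×4 = 160
E: 9×1 + 8×2 + 10×3 + 8×3 + 9×5 = 124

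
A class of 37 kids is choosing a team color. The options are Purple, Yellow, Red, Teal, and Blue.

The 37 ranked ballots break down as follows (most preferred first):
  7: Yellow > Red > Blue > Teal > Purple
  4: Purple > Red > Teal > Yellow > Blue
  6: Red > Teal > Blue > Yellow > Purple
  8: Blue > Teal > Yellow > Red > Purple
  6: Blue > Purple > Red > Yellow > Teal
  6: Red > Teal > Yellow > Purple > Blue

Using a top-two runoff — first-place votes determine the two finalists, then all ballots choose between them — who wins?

Red

Round 1 first-place votes: Purple 4, Yellow 7, Red 12, Teal 0, Blue 14. Blue and Red advance.
Runoff: Blue is ranked above Red on 14 ballots, Red above Blue on 23.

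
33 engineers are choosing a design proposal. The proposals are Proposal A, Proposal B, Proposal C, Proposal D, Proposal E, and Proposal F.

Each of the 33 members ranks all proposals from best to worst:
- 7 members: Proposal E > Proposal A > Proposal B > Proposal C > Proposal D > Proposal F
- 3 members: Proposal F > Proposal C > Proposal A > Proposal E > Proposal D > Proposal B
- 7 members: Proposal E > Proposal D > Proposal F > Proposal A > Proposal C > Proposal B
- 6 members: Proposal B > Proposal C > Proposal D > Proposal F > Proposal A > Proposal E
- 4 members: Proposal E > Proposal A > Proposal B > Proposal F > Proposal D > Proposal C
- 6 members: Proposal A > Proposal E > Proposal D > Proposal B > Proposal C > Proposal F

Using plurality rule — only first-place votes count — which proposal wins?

Proposal E

First-place votes: Proposal A 6, Proposal B 6, Proposal C 0, Proposal D 0, Proposal E 18, Proposal F 3.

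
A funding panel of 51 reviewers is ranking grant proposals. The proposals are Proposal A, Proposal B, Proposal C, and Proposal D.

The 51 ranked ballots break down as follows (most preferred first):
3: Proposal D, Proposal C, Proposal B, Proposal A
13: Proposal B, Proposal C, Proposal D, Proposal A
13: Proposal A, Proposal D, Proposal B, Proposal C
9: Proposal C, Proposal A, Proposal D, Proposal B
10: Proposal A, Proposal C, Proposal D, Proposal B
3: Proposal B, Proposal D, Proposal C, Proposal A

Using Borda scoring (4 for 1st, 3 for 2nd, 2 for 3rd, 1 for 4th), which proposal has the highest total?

Proposal A

Proposal A: 3×1 + 13×1 + 13×4 + 9×3 + 10×4 + 3×1 = 138
Proposal B: 3×2 + 13×4 + 13×2 + 9×1 + 10×1 + 3×4 = 115
Proposal C: 3×3 + 13×3 + 13×1 + 9×4 + 10×3 + 3×2 = 133
Proposal D: 3×4 + 13×2 + 13×3 + 9×2 + 10×2 + 3×3 = 124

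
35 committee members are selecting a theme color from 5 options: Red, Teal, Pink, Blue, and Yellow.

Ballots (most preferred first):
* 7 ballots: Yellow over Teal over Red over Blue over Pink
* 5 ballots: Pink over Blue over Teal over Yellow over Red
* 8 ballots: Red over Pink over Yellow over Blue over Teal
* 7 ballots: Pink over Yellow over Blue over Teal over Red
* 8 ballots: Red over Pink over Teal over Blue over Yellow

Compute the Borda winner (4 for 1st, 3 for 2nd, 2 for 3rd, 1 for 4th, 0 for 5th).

Red: 7×2 + 5×0 + 8×4 + 7×0 + 8×4 = 78
Teal: 7×3 + 5×2 + 8×0 + 7×1 + 8×2 = 54
Pink: 7×0 + 5×4 + 8×3 + 7×4 + 8×3 = 96
Blue: 7×1 + 5×3 + 8×1 + 7×2 + 8×1 = 52
Yellow: 7×4 + 5×1 + 8×2 + 7×3 + 8×0 = 70

Pink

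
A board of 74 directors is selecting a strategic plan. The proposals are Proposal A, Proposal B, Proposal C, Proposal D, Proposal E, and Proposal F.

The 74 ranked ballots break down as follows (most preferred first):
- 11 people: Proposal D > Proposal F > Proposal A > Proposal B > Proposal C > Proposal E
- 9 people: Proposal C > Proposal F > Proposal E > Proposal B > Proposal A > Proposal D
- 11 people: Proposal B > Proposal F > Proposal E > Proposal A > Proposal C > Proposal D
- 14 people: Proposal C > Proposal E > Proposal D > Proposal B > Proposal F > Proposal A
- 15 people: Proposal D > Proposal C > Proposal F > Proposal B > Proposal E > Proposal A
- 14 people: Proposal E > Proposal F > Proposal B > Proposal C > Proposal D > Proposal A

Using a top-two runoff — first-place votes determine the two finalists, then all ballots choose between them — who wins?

Proposal C

Round 1 first-place votes: Proposal A 0, Proposal B 11, Proposal C 23, Proposal D 26, Proposal E 14, Proposal F 0. Proposal D and Proposal C advance.
Runoff: Proposal D is ranked above Proposal C on 26 ballots, Proposal C above Proposal D on 48.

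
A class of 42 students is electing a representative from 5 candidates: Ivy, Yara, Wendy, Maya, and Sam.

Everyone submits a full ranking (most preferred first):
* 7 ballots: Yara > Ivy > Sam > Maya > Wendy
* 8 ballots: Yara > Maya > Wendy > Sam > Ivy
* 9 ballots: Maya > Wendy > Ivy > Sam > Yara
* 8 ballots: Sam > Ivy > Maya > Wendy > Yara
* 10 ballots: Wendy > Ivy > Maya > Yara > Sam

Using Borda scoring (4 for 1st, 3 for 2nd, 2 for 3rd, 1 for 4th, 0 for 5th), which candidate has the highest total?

Maya

Ivy: 7×3 + 8×0 + 9×2 + 8×3 + 10×3 = 93
Yara: 7×4 + 8×4 + 9×0 + 8×0 + 10×1 = 70
Wendy: 7×0 + 8×2 + 9×3 + 8×1 + 10×4 = 91
Maya: 7×1 + 8×3 + 9×4 + 8×2 + 10×2 = 103
Sam: 7×2 + 8×1 + 9×1 + 8×4 + 10×0 = 63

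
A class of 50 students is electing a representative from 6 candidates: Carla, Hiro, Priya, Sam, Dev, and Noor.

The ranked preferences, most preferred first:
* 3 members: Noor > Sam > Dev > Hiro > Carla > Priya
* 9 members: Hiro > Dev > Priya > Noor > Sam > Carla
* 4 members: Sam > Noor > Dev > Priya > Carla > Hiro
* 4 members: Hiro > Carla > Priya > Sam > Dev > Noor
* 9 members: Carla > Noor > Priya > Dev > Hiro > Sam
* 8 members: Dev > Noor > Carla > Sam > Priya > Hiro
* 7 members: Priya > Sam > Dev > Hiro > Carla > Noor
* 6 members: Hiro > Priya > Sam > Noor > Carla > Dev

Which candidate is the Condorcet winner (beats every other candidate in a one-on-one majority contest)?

Priya

Priya vs Carla: 26–24
Priya vs Hiro: 28–22
Priya vs Sam: 35–15
Priya vs Dev: 26–24
Priya vs Noor: 26–24
Priya beats every other candidate.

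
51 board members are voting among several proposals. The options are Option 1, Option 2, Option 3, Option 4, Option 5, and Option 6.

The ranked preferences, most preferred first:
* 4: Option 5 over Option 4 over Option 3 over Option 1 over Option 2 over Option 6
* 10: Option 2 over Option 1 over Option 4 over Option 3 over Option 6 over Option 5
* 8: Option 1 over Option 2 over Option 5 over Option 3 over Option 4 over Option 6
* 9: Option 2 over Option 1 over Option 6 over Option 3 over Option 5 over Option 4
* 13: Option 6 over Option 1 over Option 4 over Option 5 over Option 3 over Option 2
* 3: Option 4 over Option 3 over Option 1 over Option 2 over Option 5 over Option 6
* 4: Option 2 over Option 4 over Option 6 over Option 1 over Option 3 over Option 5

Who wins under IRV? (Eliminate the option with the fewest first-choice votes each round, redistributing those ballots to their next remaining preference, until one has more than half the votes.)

Option 1

Round 1: Option 1 8, Option 2 23, Option 3 0, Option 4 3, Option 5 4, Option 6 13. Option 3 eliminated.
Round 2: Option 1 8, Option 2 23, Option 4 3, Option 5 4, Option 6 13. Option 4 eliminated.
Round 3: Option 1 11, Option 2 23, Option 5 4, Option 6 13. Option 5 eliminated.
Round 4: Option 1 15, Option 2 23, Option 6 13. Option 6 eliminated.
Round 5: Option 1 28, Option 2 23. Option 1 has a majority (≥26).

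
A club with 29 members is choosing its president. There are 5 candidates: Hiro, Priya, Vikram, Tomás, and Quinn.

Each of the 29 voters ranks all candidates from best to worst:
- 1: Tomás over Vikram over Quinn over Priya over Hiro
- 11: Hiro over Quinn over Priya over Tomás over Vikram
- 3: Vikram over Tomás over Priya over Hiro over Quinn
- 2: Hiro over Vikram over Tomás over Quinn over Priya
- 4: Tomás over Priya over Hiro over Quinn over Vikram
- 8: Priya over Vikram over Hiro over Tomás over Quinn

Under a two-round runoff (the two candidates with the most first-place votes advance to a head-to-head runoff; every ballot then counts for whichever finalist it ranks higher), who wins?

Priya

Round 1 first-place votes: Hiro 13, Priya 8, Vikram 3, Tomás 5, Quinn 0. Hiro and Priya advance.
Runoff: Hiro is ranked above Priya on 13 ballots, Priya above Hiro on 16.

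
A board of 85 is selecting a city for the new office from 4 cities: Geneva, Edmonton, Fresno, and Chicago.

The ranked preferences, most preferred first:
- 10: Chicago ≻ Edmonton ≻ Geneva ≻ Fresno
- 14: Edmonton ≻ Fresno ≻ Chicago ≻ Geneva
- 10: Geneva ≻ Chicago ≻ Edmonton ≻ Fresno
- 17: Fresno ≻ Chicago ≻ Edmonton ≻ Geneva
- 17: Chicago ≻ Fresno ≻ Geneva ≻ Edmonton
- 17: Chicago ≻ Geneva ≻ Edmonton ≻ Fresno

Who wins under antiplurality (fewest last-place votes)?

Chicago

Last-place votes: Geneva 31, Edmonton 17, Fresno 37, Chicago 0.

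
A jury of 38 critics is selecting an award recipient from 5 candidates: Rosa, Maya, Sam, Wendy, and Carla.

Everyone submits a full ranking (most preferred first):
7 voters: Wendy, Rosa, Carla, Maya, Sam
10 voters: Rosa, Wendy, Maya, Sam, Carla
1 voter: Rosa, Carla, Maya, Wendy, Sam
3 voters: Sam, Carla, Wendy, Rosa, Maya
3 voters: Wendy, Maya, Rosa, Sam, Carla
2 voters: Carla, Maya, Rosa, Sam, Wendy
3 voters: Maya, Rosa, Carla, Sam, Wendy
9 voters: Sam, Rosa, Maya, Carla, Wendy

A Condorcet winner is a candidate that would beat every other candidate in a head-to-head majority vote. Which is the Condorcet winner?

Rosa

Rosa vs Maya: 30–8
Rosa vs Sam: 26–12
Rosa vs Wendy: 25–13
Rosa vs Carla: 33–5
Rosa beats every other candidate.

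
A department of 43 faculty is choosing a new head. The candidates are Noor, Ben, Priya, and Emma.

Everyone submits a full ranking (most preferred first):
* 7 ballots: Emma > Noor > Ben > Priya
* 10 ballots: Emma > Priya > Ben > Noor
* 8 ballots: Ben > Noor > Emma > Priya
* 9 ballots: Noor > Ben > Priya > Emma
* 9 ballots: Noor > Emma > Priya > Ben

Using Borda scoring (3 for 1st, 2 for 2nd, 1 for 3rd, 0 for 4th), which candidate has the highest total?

Noor

Noor: 7×2 + 10×0 + 8×2 + 9×3 + 9×3 = 84
Ben: 7×1 + 10×1 + 8×3 + 9×2 + 9×0 = 59
Priya: 7×0 + 10×2 + 8×0 + 9×1 + 9×1 = 38
Emma: 7×3 + 10×3 + 8×1 + 9×0 + 9×2 = 77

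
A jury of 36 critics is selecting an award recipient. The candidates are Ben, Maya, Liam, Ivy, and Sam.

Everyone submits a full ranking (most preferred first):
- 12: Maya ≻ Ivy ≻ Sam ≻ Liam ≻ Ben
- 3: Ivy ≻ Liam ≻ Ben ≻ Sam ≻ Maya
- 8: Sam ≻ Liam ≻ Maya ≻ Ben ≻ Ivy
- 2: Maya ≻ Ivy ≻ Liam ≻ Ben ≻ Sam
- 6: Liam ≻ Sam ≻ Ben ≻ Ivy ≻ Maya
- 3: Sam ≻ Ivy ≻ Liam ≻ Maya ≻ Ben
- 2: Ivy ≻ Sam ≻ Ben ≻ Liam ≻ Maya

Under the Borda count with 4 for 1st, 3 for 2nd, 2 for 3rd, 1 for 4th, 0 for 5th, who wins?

Sam

Ben: 12×0 + 3×2 + 8×1 + 2×1 + 6×2 + 3×0 + 2×2 = 32
Maya: 12×4 + 3×0 + 8×2 + 2×4 + 6×0 + 3×1 + 2×0 = 75
Liam: 12×1 + 3×3 + 8×3 + 2×2 + 6×4 + 3×2 + 2×1 = 81
Ivy: 12×3 + 3×4 + 8×0 + 2×3 + 6×1 + 3×3 + 2×4 = 77
Sam: 12×2 + 3×1 + 8×4 + 2×0 + 6×3 + 3×4 + 2×3 = 95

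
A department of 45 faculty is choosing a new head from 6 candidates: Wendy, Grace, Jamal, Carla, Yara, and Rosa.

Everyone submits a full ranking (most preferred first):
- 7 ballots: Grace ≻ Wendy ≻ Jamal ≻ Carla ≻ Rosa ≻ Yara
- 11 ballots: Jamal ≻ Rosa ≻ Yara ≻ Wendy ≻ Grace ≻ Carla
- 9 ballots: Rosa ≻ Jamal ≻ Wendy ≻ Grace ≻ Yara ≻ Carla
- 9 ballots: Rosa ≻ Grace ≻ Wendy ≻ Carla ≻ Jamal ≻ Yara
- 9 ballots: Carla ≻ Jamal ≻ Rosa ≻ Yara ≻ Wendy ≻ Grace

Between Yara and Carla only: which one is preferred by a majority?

Carla

Yara is ranked above Carla on 20 ballots; Carla above Yara on 25.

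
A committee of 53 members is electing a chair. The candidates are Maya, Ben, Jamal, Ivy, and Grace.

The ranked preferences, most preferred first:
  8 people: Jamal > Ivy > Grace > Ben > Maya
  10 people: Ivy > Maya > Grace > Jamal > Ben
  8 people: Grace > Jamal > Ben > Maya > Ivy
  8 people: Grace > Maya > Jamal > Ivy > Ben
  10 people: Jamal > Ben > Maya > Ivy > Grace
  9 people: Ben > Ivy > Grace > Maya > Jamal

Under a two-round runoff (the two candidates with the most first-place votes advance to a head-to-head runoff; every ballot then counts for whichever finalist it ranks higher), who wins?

Grace

Round 1 first-place votes: Maya 0, Ben 9, Jamal 18, Ivy 10, Grace 16. Jamal and Grace advance.
Runoff: Jamal is ranked above Grace on 18 ballots, Grace above Jamal on 35.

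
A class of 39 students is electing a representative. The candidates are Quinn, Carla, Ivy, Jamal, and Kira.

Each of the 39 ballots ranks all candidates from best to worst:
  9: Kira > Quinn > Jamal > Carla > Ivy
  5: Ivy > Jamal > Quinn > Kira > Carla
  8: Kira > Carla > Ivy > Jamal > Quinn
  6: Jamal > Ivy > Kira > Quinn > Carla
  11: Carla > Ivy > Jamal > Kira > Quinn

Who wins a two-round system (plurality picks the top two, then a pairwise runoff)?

Kira

Round 1 first-place votes: Quinn 0, Carla 11, Ivy 5, Jamal 6, Kira 17. Kira and Carla advance.
Runoff: Kira is ranked above Carla on 28 ballots, Carla above Kira on 11.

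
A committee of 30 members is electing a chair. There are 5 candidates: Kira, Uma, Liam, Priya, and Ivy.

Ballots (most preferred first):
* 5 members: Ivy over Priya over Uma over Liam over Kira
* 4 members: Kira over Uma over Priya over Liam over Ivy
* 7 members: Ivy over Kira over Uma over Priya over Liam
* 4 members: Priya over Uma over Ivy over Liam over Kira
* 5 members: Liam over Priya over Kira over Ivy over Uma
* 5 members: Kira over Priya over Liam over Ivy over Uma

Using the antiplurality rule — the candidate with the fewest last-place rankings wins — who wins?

Priya

Last-place votes: Kira 9, Uma 10, Liam 7, Priya 0, Ivy 4.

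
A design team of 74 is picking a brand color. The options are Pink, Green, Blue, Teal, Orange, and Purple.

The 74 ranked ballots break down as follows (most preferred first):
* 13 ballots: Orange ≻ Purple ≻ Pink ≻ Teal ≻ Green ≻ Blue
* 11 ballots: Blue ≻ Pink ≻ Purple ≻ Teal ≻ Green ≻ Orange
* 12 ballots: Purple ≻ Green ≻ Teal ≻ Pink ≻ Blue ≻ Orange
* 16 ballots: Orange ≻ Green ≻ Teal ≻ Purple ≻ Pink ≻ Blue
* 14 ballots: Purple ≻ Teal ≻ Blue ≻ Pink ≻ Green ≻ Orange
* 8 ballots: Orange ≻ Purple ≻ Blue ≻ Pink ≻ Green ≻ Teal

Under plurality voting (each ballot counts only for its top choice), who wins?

Orange

First-place votes: Pink 0, Green 0, Blue 11, Teal 0, Orange 37, Purple 26.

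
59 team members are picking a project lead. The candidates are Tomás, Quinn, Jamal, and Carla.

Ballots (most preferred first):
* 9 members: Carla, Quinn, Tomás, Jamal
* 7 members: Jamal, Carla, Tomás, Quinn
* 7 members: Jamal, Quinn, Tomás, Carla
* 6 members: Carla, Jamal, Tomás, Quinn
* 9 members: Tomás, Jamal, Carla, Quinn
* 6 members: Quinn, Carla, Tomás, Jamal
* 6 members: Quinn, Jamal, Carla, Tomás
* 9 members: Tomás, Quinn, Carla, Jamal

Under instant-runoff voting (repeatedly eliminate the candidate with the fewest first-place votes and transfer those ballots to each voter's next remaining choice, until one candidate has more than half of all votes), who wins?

Round 1: Tomás 18, Quinn 12, Jamal 14, Carla 15. Quinn eliminated.
Round 2: Tomás 18, Jamal 20, Carla 21. Tomás eliminated.
Round 3: Jamal 29, Carla 30. Carla has a majority (≥30).

Carla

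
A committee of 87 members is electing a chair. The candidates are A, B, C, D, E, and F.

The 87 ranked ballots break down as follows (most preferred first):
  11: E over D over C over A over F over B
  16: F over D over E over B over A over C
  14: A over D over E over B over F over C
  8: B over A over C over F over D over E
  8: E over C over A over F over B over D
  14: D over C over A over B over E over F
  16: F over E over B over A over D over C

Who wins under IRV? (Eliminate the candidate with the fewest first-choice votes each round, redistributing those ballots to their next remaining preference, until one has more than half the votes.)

A

Round 1: A 14, B 8, C 0, D 14, E 19, F 32. C eliminated.
Round 2: A 14, B 8, D 14, E 19, F 32. B eliminated.
Round 3: A 22, D 14, E 19, F 32. D eliminated.
Round 4: A 36, E 19, F 32. E eliminated.
Round 5: A 55, F 32. A has a majority (≥44).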